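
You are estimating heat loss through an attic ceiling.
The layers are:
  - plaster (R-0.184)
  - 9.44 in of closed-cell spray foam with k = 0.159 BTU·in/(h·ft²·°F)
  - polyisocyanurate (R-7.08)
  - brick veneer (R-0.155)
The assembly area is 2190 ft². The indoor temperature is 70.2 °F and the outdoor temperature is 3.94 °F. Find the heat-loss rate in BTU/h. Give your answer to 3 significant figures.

2170 BTU/h

9.44/0.159 = 59.37
R_total = 0.184 + 59.37 + 7.08 + 0.155 = 66.79 ft²·°F·h/BTU
Q = A·ΔT/R = 2190 × (70.2 − 3.94) / 66.79 = 2173 BTU/h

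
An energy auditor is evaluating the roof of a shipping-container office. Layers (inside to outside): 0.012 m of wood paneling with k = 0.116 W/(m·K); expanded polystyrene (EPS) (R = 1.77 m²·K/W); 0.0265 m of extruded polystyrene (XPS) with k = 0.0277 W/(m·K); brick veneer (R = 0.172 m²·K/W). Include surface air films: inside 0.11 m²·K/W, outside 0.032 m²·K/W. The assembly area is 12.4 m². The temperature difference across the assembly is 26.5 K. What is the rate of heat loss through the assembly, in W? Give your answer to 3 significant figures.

0.012/0.116 = 0.1034
0.0265/0.0277 = 0.9567
R_total = 0.11 + 0.1034 + 1.77 + 0.9567 + 0.172 + 0.032 = 3.144 m²·K/W
Q = A·ΔT/R = 12.4 × 26.5 / 3.144 = 104.5 W

105 W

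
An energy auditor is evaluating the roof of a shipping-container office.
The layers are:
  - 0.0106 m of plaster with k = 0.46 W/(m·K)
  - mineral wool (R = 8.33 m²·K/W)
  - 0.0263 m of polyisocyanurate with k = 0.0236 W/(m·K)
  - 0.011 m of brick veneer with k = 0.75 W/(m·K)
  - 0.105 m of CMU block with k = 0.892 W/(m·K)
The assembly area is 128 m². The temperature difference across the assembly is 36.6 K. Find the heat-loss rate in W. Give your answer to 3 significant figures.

488 W

0.0106/0.46 = 0.02304
0.0263/0.0236 = 1.114
0.011/0.75 = 0.01467
0.105/0.892 = 0.1177
R_total = 0.02304 + 8.33 + 1.114 + 0.01467 + 0.1177 = 9.6 m²·K/W
Q = A·ΔT/R = 128 × 36.6 / 9.6 = 488 W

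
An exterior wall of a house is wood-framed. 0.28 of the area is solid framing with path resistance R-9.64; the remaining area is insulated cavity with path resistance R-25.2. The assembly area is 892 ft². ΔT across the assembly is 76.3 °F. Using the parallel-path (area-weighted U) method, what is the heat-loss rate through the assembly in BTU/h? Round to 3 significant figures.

U_eff = 0.72/25.2 + 0.28/9.64 = 0.02857 + 0.02905 = 0.05762
R_eff = 1/U_eff = 17.36 ft²·°F·h/BTU
Q = 892 × 76.3 / 17.36 = 3921 BTU/h

3920 BTU/h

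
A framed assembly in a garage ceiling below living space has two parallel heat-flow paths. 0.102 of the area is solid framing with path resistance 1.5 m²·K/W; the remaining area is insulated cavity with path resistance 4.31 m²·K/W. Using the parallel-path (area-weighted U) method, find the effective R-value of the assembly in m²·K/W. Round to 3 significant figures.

U_eff = 0.898/4.31 + 0.102/1.5 = 0.2084 + 0.068 = 0.2764
R_eff = 1/U_eff = 3.619 m²·K/W

3.62 m²·K/W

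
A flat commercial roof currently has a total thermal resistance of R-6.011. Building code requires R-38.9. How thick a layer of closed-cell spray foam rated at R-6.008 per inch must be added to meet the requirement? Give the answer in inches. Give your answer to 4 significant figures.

5.474 in

ΔR = 38.9 − 6.011 = 32.889 ft²·°F·h/BTU
L = ΔR / (R/in) = 32.889/6.008 = 5.4742 in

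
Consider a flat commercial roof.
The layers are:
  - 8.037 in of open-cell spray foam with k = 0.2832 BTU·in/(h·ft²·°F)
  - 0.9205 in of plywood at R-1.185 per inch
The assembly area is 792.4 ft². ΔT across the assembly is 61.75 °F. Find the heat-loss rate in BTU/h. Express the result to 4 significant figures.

1660 BTU/h

8.037/0.2832 = 28.379
0.9205 × 1.185 = 1.0908
R_total = 28.379 + 1.0908 = 29.47 ft²·°F·h/BTU
Q = A·ΔT/R = 792.4 × 61.75 / 29.47 = 1660.4 BTU/h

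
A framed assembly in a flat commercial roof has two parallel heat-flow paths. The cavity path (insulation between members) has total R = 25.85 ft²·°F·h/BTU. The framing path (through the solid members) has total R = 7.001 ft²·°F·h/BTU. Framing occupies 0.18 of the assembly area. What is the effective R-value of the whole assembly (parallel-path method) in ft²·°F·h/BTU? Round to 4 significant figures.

17.41 ft²·°F·h/BTU

U_eff = 0.82/25.85 + 0.18/7.001 = 0.031721 + 0.025711 = 0.057432
R_eff = 1/U_eff = 17.412 ft²·°F·h/BTU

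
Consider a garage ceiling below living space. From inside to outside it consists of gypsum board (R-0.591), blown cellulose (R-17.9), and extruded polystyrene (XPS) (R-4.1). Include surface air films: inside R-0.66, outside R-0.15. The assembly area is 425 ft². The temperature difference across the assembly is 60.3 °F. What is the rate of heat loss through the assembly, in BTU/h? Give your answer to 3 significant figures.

1100 BTU/h

R_total = 0.66 + 0.591 + 17.9 + 4.1 + 0.15 = 23.4 ft²·°F·h/BTU
Q = A·ΔT/R = 425 × 60.3 / 23.4 = 1095 BTU/h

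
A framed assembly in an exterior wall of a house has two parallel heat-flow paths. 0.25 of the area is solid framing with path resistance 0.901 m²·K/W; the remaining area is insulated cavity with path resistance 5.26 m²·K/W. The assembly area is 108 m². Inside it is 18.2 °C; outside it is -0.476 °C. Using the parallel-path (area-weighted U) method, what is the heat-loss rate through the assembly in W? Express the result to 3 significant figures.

847 W

U_eff = 0.75/5.26 + 0.25/0.901 = 0.1426 + 0.2775 = 0.4201
R_eff = 1/U_eff = 2.381 m²·K/W
Q = 108 × (18.2 − (-0.476)) / 2.381 = 847.3 W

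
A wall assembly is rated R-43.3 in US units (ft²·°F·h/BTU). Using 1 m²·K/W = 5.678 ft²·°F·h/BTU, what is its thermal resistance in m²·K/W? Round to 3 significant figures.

R_SI = 43.3/5.678 = 7.626

7.63 m²·K/W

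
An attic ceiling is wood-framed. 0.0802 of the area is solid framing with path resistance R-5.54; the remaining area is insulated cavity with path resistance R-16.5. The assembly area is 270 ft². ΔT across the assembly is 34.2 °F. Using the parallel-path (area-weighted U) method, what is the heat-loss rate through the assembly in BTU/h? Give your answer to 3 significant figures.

648 BTU/h

U_eff = 0.9198/16.5 + 0.0802/5.54 = 0.05575 + 0.01448 = 0.07022
R_eff = 1/U_eff = 14.24 ft²·°F·h/BTU
Q = 270 × 34.2 / 14.24 = 648.4 BTU/h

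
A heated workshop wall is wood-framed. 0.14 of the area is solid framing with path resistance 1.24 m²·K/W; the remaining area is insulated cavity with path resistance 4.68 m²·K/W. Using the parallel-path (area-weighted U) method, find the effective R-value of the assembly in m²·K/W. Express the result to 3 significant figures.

3.37 m²·K/W

U_eff = 0.86/4.68 + 0.14/1.24 = 0.1838 + 0.1129 = 0.2967
R_eff = 1/U_eff = 3.371 m²·K/W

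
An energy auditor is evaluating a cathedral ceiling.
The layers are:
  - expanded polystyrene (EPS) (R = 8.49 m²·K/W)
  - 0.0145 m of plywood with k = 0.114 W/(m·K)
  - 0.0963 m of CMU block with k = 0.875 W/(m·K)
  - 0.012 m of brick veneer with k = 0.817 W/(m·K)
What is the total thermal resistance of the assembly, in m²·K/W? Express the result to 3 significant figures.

8.74 m²·K/W

0.0145/0.114 = 0.1272
0.0963/0.875 = 0.1101
0.012/0.817 = 0.01469
R_total = 8.49 + 0.1272 + 0.1101 + 0.01469 = 8.742 m²·K/W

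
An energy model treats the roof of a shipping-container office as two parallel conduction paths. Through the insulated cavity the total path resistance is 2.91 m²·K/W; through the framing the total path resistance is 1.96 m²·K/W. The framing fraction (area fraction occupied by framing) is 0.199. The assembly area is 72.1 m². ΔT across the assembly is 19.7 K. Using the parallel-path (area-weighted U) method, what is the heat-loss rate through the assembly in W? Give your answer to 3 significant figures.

535 W

U_eff = 0.801/2.91 + 0.199/1.96 = 0.2753 + 0.1015 = 0.3768
R_eff = 1/U_eff = 2.654 m²·K/W
Q = 72.1 × 19.7 / 2.654 = 535.2 W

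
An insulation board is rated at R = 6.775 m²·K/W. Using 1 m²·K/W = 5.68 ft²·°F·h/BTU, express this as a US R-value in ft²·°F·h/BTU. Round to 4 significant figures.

R_US = 6.775 × 5.68 = 38.482

38.48 ft²·°F·h/BTU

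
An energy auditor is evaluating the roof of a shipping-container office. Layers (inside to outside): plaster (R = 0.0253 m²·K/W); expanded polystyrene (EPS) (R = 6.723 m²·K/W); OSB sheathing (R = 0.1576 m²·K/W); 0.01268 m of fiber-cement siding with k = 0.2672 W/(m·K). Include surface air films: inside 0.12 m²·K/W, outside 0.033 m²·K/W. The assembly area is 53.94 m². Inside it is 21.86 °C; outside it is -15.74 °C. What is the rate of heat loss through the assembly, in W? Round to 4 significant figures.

285.4 W

0.01268/0.2672 = 0.047455
R_total = 0.12 + 0.0253 + 6.723 + 0.1576 + 0.047455 + 0.033 = 7.1064 m²·K/W
Q = A·ΔT/R = 53.94 × (21.86 − (-15.74)) / 7.1064 = 285.4 W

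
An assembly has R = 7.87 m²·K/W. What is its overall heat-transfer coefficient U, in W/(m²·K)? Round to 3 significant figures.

0.127 W/(m²·K)

U = 1/R = 1/7.87 = 0.1271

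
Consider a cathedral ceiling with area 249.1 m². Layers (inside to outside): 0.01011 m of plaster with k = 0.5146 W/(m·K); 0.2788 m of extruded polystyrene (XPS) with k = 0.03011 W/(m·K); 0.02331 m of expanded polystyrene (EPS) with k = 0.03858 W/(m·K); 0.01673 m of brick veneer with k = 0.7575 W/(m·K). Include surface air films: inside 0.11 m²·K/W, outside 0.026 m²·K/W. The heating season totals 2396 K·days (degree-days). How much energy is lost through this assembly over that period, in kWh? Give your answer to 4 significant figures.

1427 kWh

0.01011/0.5146 = 0.019646
0.2788/0.03011 = 9.2594
0.02331/0.03858 = 0.6042
0.01673/0.7575 = 0.022086
R_total = 0.11 + 0.019646 + 9.2594 + 0.6042 + 0.022086 + 0.026 = 10.041 m²·K/W
E = A × HDD × 24 / R / 1000 = 249.1 × 2396 × 24 / 10.041 / 1000 = 1426.5 kWh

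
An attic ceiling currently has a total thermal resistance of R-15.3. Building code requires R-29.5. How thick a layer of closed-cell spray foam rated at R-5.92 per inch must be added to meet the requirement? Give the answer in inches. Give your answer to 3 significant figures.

2.40 in

ΔR = 29.5 − 15.3 = 14.2 ft²·°F·h/BTU
L = ΔR / (R/in) = 14.2/5.92 = 2.399 in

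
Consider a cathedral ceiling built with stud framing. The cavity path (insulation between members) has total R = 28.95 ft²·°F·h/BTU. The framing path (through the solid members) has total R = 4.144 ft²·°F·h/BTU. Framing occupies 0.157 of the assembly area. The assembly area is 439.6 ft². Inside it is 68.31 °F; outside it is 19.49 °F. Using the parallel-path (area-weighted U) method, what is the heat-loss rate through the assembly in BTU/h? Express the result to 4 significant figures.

1438 BTU/h

U_eff = 0.843/28.95 + 0.157/4.144 = 0.029119 + 0.037886 = 0.067005
R_eff = 1/U_eff = 14.924 ft²·°F·h/BTU
Q = 439.6 × (68.31 − 19.49) / 14.924 = 1438 BTU/h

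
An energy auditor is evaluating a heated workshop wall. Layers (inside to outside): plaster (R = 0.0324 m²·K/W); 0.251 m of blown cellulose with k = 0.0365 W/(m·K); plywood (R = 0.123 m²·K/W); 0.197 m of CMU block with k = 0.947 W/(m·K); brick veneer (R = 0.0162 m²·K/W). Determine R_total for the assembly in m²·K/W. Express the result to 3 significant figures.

0.251/0.0365 = 6.877
0.197/0.947 = 0.208
R_total = 0.0324 + 6.877 + 0.123 + 0.208 + 0.0162 = 7.256 m²·K/W

7.26 m²·K/W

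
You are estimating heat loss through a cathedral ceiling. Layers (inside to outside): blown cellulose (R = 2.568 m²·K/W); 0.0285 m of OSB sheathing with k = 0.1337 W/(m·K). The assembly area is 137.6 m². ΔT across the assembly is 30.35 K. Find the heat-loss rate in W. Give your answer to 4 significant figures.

0.0285/0.1337 = 0.21316
R_total = 2.568 + 0.21316 = 2.7812 m²·K/W
Q = A·ΔT/R = 137.6 × 30.35 / 2.7812 = 1501.6 W

1502 W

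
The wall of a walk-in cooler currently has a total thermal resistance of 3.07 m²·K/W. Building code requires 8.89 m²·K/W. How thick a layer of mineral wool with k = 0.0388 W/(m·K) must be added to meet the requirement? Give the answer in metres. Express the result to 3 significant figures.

ΔR = 8.89 − 3.07 = 5.82 m²·K/W
L = ΔR × k = 5.82 × 0.0388 = 0.2258 m

0.226 m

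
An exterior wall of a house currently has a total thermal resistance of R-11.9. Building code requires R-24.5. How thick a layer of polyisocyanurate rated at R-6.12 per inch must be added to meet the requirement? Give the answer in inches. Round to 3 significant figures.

2.06 in

ΔR = 24.5 − 11.9 = 12.6 ft²·°F·h/BTU
L = ΔR / (R/in) = 12.6/6.12 = 2.059 in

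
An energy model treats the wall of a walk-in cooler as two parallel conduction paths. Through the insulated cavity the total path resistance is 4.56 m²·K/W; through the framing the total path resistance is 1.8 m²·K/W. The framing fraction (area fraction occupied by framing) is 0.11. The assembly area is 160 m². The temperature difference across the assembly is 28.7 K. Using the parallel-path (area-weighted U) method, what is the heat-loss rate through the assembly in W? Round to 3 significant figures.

1180 W

U_eff = 0.89/4.56 + 0.11/1.8 = 0.1952 + 0.06111 = 0.2563
R_eff = 1/U_eff = 3.902 m²·K/W
Q = 160 × 28.7 / 3.902 = 1177 W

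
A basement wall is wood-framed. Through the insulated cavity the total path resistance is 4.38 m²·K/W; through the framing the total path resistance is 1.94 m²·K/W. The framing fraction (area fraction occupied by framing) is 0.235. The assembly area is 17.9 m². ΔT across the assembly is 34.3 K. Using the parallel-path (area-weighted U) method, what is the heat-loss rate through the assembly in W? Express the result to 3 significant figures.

U_eff = 0.765/4.38 + 0.235/1.94 = 0.1747 + 0.1211 = 0.2958
R_eff = 1/U_eff = 3.381 m²·K/W
Q = 17.9 × 34.3 / 3.381 = 181.6 W

182 W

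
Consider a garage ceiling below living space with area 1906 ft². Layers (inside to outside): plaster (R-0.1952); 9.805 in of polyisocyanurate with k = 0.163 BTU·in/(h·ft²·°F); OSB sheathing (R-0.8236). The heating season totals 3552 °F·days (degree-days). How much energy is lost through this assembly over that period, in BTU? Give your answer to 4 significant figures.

2656000 BTU

9.805/0.163 = 60.153
R_total = 0.1952 + 60.153 + 0.8236 = 61.172 ft²·°F·h/BTU
E = A × HDD × 24 / R = 1906 × 3552 × 24 / 61.172 = 2656200 BTU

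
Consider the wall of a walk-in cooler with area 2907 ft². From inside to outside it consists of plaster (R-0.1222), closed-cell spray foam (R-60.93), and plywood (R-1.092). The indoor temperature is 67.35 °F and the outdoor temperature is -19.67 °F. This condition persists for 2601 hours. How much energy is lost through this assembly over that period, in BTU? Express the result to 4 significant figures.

10590000 BTU

R_total = 0.1222 + 60.93 + 1.092 = 62.144 ft²·°F·h/BTU
Q = 2907 × (67.35 − (-19.67)) / 62.144 = 4070.6 BTU/h
E = 4070.6 × 2601 = 10588000 BTU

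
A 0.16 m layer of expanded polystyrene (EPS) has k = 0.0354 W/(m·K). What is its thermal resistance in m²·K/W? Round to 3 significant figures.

R = L/k = 0.16/0.0354 = 4.52 m²·K/W

4.52 m²·K/W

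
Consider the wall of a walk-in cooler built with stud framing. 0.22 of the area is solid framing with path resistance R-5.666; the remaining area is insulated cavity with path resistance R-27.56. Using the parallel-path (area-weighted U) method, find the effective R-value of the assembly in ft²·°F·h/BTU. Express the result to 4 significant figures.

14.90 ft²·°F·h/BTU

U_eff = 0.78/27.56 + 0.22/5.666 = 0.028302 + 0.038828 = 0.06713
R_eff = 1/U_eff = 14.896 ft²·°F·h/BTU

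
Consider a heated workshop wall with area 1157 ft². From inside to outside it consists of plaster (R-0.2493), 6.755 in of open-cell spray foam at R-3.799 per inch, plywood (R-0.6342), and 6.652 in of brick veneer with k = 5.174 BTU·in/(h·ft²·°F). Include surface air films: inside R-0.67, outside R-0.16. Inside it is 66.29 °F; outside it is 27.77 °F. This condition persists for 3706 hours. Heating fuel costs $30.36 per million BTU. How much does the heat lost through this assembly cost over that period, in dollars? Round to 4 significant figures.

6.755 × 3.799 = 25.662
6.652/5.174 = 1.2857
R_total = 0.67 + 0.2493 + 25.662 + 0.6342 + 1.2857 + 0.16 = 28.661 ft²·°F·h/BTU
Q = 1157 × (66.29 − 27.77) / 28.661 = 1555 BTU/h
E = 1555 × 3706 = 5762700 BTU
Cost = 5762700/10⁶ × 30.36 = $174.96

175.0 dollars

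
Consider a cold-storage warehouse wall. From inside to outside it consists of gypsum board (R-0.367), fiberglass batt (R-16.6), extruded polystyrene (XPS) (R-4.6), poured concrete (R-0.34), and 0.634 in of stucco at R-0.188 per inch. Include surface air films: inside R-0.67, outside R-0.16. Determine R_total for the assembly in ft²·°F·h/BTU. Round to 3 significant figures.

0.634 × 0.188 = 0.1192
R_total = 0.67 + 0.367 + 16.6 + 4.6 + 0.34 + 0.1192 + 0.16 = 22.86 ft²·°F·h/BTU

22.9 ft²·°F·h/BTU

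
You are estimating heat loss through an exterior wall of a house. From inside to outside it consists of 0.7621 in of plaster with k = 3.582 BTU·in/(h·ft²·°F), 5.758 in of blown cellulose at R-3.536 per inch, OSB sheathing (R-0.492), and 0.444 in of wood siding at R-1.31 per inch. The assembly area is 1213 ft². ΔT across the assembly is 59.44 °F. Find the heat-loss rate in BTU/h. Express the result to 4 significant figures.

0.7621/3.582 = 0.21276
5.758 × 3.536 = 20.36
0.444 × 1.31 = 0.58164
R_total = 0.21276 + 20.36 + 0.492 + 0.58164 = 21.647 ft²·°F·h/BTU
Q = A·ΔT/R = 1213 × 59.44 / 21.647 = 3330.8 BTU/h

3331 BTU/h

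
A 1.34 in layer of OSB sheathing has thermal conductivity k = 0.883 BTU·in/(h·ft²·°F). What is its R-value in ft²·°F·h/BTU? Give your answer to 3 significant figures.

R = L/k = 1.34/0.883 = 1.518 ft²·°F·h/BTU

1.52 ft²·°F·h/BTU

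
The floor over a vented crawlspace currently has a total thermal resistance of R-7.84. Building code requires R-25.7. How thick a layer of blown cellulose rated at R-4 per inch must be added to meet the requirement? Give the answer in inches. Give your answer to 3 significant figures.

ΔR = 25.7 − 7.84 = 17.86 ft²·°F·h/BTU
L = ΔR / (R/in) = 17.86/4 = 4.465 in

4.46 in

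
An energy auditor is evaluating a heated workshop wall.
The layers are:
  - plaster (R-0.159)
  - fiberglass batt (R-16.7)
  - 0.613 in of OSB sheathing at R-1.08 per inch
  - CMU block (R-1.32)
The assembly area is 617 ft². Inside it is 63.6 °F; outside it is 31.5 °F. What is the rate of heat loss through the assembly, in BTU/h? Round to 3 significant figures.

1050 BTU/h

0.613 × 1.08 = 0.662
R_total = 0.159 + 16.7 + 0.662 + 1.32 = 18.84 ft²·°F·h/BTU
Q = A·ΔT/R = 617 × (63.6 − 31.5) / 18.84 = 1051 BTU/h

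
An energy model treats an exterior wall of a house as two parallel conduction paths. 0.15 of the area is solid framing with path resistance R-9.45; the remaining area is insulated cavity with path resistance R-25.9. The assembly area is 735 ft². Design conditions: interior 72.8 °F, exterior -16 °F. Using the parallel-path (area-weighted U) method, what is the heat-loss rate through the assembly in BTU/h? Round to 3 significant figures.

3180 BTU/h

U_eff = 0.85/25.9 + 0.15/9.45 = 0.03282 + 0.01587 = 0.04869
R_eff = 1/U_eff = 20.54 ft²·°F·h/BTU
Q = 735 × (72.8 − (-16)) / 20.54 = 3178 BTU/h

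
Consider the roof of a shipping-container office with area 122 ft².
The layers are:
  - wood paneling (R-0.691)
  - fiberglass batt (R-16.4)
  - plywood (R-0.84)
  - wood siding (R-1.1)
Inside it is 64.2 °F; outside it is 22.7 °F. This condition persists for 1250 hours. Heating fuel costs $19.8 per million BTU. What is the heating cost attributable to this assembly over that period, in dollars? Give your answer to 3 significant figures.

6.58 dollars

R_total = 0.691 + 16.4 + 0.84 + 1.1 = 19.03 ft²·°F·h/BTU
Q = 122 × (64.2 − 22.7) / 19.03 = 266 BTU/h
E = 266 × 1250 = 332500 BTU
Cost = 332500/10⁶ × 19.8 = $6.584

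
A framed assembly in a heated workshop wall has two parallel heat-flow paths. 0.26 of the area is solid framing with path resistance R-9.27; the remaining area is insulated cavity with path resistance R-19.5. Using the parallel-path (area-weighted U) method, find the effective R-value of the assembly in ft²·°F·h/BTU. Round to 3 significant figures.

U_eff = 0.74/19.5 + 0.26/9.27 = 0.03795 + 0.02805 = 0.066
R_eff = 1/U_eff = 15.15 ft²·°F·h/BTU

15.2 ft²·°F·h/BTU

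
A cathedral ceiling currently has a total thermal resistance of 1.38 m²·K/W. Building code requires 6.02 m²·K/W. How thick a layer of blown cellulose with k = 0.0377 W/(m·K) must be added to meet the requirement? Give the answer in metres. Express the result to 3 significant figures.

ΔR = 6.02 − 1.38 = 4.64 m²·K/W
L = ΔR × k = 4.64 × 0.0377 = 0.1749 m

0.175 m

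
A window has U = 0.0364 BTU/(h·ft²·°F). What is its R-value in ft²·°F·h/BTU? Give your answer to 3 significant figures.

27.5 ft²·°F·h/BTU

R = 1/U = 1/0.0364 = 27.47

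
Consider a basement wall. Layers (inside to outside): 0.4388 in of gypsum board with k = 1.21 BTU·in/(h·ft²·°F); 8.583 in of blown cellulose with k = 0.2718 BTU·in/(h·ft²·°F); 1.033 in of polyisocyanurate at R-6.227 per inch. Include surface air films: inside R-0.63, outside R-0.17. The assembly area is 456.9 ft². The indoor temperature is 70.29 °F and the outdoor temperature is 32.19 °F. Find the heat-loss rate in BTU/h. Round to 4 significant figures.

444.4 BTU/h

0.4388/1.21 = 0.36264
8.583/0.2718 = 31.578
1.033 × 6.227 = 6.4325
R_total = 0.63 + 0.36264 + 31.578 + 6.4325 + 0.17 = 39.174 ft²·°F·h/BTU
Q = A·ΔT/R = 456.9 × (70.29 − 32.19) / 39.174 = 444.38 BTU/h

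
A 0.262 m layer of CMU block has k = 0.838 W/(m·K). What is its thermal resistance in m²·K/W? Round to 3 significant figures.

R = L/k = 0.262/0.838 = 0.3126 m²·K/W

0.313 m²·K/W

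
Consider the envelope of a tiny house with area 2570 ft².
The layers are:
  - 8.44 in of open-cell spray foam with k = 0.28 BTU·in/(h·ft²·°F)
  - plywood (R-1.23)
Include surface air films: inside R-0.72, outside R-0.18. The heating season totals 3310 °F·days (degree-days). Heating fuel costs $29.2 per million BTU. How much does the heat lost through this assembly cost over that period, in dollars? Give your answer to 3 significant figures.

8.44/0.28 = 30.14
R_total = 0.72 + 30.14 + 1.23 + 0.18 = 32.27 ft²·°F·h/BTU
E = A × HDD × 24 / R = 2570 × 3310 × 24 / 32.27 = 6326000 BTU
Cost = 6326000/10⁶ × 29.2 = $184.7

185 dollars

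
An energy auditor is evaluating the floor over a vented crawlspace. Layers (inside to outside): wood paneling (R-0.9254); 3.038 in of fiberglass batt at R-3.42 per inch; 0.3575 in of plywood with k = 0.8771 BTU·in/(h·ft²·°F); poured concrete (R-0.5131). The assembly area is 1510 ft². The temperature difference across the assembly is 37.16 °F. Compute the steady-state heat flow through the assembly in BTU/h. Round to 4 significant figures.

4586 BTU/h

3.038 × 3.42 = 10.39
0.3575/0.8771 = 0.40759
R_total = 0.9254 + 10.39 + 0.40759 + 0.5131 = 12.236 ft²·°F·h/BTU
Q = A·ΔT/R = 1510 × 37.16 / 12.236 = 4585.8 BTU/h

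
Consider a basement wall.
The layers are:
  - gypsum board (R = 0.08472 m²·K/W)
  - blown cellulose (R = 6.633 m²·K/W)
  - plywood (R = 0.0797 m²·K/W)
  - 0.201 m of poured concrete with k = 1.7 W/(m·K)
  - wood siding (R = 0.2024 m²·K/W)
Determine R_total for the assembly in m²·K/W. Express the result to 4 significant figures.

7.118 m²·K/W

0.201/1.7 = 0.11824
R_total = 0.08472 + 6.633 + 0.0797 + 0.11824 + 0.2024 = 7.1181 m²·K/W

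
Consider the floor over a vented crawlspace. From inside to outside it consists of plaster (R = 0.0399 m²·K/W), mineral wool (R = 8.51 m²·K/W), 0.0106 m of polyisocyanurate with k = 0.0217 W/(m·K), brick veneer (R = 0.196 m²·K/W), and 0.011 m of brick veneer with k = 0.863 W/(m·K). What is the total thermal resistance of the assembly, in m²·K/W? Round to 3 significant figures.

9.25 m²·K/W

0.0106/0.0217 = 0.4885
0.011/0.863 = 0.01275
R_total = 0.0399 + 8.51 + 0.4885 + 0.196 + 0.01275 = 9.247 m²·K/W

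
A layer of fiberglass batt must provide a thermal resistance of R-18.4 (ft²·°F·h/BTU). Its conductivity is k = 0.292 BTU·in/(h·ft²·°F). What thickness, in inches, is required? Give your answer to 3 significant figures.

L = R × k = 18.4 × 0.292 = 5.373 in

5.37 in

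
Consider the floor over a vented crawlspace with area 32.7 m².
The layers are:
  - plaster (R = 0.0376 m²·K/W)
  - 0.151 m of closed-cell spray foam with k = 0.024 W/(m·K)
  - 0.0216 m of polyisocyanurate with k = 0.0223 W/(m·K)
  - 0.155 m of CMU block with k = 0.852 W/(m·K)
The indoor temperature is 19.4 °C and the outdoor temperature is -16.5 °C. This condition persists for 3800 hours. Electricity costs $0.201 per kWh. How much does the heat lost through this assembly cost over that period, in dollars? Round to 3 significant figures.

120 dollars

0.151/0.024 = 6.292
0.0216/0.0223 = 0.9686
0.155/0.852 = 0.1819
R_total = 0.0376 + 6.292 + 0.9686 + 0.1819 = 7.48 m²·K/W
Q = 32.7 × (19.4 − (-16.5)) / 7.48 = 156.9 W
E = 156.9 W × 3800 h / 1000 = 596.4 kWh
Cost = 596.4 × 0.201 = $119.9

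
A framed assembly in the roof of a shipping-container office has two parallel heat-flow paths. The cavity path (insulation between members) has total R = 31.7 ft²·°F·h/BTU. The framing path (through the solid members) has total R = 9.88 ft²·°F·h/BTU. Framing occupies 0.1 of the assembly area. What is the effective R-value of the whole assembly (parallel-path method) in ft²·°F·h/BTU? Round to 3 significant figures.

26.0 ft²·°F·h/BTU

U_eff = 0.9/31.7 + 0.1/9.88 = 0.02839 + 0.01012 = 0.03851
R_eff = 1/U_eff = 25.97 ft²·°F·h/BTU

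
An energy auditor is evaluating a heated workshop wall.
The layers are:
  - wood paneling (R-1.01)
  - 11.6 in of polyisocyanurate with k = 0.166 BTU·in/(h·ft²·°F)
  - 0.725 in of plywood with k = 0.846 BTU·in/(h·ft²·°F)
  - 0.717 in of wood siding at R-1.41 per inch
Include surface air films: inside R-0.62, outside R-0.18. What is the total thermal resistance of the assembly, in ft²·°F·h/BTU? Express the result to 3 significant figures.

11.6/0.166 = 69.88
0.725/0.846 = 0.857
0.717 × 1.41 = 1.011
R_total = 0.62 + 1.01 + 69.88 + 0.857 + 1.011 + 0.18 = 73.56 ft²·°F·h/BTU

73.6 ft²·°F·h/BTU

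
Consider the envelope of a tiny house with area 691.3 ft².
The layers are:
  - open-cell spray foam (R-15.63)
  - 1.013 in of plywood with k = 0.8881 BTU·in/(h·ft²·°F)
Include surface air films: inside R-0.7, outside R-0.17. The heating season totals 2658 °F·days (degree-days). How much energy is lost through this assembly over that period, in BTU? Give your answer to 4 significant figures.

1.013/0.8881 = 1.1406
R_total = 0.7 + 15.63 + 1.1406 + 0.17 = 17.641 ft²·°F·h/BTU
E = A × HDD × 24 / R = 691.3 × 2658 × 24 / 17.641 = 2499900 BTU

2500000 BTU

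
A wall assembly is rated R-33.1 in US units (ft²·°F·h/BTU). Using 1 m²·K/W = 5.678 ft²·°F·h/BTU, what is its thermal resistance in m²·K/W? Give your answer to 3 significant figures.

R_SI = 33.1/5.678 = 5.83

5.83 m²·K/W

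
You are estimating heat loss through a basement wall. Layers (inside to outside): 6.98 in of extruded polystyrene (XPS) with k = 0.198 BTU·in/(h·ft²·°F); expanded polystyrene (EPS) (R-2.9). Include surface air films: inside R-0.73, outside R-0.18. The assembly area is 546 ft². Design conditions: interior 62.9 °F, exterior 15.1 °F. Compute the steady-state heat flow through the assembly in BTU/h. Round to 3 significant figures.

668 BTU/h

6.98/0.198 = 35.25
R_total = 0.73 + 35.25 + 2.9 + 0.18 = 39.06 ft²·°F·h/BTU
Q = A·ΔT/R = 546 × (62.9 − 15.1) / 39.06 = 668.1 BTU/h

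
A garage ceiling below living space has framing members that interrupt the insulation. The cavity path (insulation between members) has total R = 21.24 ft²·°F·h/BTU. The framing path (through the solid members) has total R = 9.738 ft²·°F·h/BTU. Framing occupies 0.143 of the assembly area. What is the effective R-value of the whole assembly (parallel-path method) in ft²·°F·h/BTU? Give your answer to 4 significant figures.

18.17 ft²·°F·h/BTU

U_eff = 0.857/21.24 + 0.143/9.738 = 0.040348 + 0.014685 = 0.055033
R_eff = 1/U_eff = 18.171 ft²·°F·h/BTU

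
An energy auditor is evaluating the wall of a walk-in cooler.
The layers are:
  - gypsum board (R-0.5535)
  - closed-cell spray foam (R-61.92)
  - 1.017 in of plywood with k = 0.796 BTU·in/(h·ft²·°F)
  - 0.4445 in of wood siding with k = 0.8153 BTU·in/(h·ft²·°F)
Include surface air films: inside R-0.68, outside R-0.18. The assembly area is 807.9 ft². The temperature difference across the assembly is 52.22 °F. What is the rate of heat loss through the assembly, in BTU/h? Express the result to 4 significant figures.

647.5 BTU/h

1.017/0.796 = 1.2776
0.4445/0.8153 = 0.5452
R_total = 0.68 + 0.5535 + 61.92 + 1.2776 + 0.5452 + 0.18 = 65.156 ft²·°F·h/BTU
Q = A·ΔT/R = 807.9 × 52.22 / 65.156 = 647.5 BTU/h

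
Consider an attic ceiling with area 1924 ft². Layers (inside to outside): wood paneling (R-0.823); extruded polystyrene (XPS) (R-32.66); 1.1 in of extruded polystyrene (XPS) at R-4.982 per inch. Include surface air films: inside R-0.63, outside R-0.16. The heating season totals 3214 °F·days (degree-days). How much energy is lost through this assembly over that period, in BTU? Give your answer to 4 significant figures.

1.1 × 4.982 = 5.4802
R_total = 0.63 + 0.823 + 32.66 + 5.4802 + 0.16 = 39.753 ft²·°F·h/BTU
E = A × HDD × 24 / R = 1924 × 3214 × 24 / 39.753 = 3733300 BTU

3733000 BTU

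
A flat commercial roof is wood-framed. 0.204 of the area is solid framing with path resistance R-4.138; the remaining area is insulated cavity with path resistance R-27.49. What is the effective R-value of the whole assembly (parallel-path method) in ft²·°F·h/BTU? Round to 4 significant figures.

12.78 ft²·°F·h/BTU

U_eff = 0.796/27.49 + 0.204/4.138 = 0.028956 + 0.049299 = 0.078255
R_eff = 1/U_eff = 12.779 ft²·°F·h/BTU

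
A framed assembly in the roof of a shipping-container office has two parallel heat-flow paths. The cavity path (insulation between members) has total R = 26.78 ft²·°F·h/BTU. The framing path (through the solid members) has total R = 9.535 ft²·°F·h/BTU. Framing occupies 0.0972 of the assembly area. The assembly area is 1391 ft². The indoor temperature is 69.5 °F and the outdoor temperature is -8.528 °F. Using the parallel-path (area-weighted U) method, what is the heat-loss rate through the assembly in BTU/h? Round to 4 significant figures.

4765 BTU/h

U_eff = 0.9028/26.78 + 0.0972/9.535 = 0.033712 + 0.010194 = 0.043906
R_eff = 1/U_eff = 22.776 ft²·°F·h/BTU
Q = 1391 × (69.5 − (-8.528)) / 22.776 = 4765.4 BTU/h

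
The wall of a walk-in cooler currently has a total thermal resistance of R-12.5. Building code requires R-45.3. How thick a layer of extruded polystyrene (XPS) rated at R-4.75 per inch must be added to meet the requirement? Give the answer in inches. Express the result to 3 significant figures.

ΔR = 45.3 − 12.5 = 32.8 ft²·°F·h/BTU
L = ΔR / (R/in) = 32.8/4.75 = 6.905 in

6.91 in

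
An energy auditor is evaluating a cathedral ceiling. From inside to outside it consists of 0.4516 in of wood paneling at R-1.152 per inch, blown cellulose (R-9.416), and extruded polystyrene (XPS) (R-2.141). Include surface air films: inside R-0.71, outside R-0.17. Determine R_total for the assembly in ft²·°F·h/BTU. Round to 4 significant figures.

0.4516 × 1.152 = 0.52024
R_total = 0.71 + 0.52024 + 9.416 + 2.141 + 0.17 = 12.957 ft²·°F·h/BTU

12.96 ft²·°F·h/BTU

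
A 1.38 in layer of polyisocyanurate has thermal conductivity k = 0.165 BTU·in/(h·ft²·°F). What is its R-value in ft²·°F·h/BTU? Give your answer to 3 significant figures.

8.36 ft²·°F·h/BTU

R = L/k = 1.38/0.165 = 8.364 ft²·°F·h/BTU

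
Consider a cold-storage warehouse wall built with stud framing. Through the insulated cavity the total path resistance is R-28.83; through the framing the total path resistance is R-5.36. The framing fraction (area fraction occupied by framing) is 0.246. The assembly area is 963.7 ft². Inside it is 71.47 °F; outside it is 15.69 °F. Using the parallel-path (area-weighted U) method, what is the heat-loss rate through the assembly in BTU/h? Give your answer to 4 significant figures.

3873 BTU/h

U_eff = 0.754/28.83 + 0.246/5.36 = 0.026153 + 0.045896 = 0.072049
R_eff = 1/U_eff = 13.879 ft²·°F·h/BTU
Q = 963.7 × (71.47 − 15.69) / 13.879 = 3873 BTU/h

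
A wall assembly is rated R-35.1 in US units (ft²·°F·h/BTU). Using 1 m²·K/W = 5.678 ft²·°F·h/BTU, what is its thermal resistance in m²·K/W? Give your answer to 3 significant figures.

6.18 m²·K/W

R_SI = 35.1/5.678 = 6.182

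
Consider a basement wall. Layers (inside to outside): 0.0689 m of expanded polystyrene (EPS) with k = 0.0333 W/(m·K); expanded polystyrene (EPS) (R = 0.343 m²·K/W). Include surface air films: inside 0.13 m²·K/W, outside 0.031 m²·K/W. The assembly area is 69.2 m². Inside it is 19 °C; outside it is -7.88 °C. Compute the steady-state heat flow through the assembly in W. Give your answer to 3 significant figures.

723 W

0.0689/0.0333 = 2.069
R_total = 0.13 + 2.069 + 0.343 + 0.031 = 2.573 m²·K/W
Q = A·ΔT/R = 69.2 × (19 − (-7.88)) / 2.573 = 722.9 W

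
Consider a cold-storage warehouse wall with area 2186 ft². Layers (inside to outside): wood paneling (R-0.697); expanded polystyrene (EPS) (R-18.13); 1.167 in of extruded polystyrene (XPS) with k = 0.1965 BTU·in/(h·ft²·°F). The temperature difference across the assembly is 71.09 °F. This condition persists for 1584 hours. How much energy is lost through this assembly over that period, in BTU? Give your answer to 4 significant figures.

9939000 BTU

1.167/0.1965 = 5.9389
R_total = 0.697 + 18.13 + 5.9389 = 24.766 ft²·°F·h/BTU
Q = 2186 × 71.09 / 24.766 = 6274.9 BTU/h
E = 6274.9 × 1584 = 9939400 BTU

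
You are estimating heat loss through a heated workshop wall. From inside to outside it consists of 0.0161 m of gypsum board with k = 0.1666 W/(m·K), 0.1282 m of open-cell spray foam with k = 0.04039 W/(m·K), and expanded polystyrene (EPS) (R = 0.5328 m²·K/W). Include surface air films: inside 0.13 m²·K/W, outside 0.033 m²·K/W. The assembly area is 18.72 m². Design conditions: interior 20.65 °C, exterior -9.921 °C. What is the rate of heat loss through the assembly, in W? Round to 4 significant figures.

0.0161/0.1666 = 0.096639
0.1282/0.04039 = 3.1741
R_total = 0.13 + 0.096639 + 3.1741 + 0.5328 + 0.033 = 3.9665 m²·K/W
Q = A·ΔT/R = 18.72 × (20.65 − (-9.921)) / 3.9665 = 144.28 W

144.3 W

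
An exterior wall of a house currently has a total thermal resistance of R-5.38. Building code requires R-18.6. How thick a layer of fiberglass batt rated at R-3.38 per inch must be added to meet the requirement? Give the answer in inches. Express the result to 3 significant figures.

ΔR = 18.6 − 5.38 = 13.22 ft²·°F·h/BTU
L = ΔR / (R/in) = 13.22/3.38 = 3.911 in

3.91 in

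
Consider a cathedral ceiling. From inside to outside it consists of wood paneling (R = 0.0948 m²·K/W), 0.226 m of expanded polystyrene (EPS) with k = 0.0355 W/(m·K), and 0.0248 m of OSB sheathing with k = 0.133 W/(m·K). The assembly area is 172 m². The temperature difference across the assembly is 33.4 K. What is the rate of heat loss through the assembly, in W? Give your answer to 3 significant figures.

0.226/0.0355 = 6.366
0.0248/0.133 = 0.1865
R_total = 0.0948 + 6.366 + 0.1865 = 6.647 m²·K/W
Q = A·ΔT/R = 172 × 33.4 / 6.647 = 864.2 W

864 W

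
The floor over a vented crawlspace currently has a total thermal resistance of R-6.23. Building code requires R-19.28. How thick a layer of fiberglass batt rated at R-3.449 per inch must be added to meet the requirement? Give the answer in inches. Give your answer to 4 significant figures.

ΔR = 19.28 − 6.23 = 13.05 ft²·°F·h/BTU
L = ΔR / (R/in) = 13.05/3.449 = 3.7837 in

3.784 in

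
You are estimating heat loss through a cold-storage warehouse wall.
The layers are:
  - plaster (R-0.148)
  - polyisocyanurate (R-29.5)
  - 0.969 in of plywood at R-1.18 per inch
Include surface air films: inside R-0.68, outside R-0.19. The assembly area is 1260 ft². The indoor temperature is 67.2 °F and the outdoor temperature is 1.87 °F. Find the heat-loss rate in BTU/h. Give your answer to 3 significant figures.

0.969 × 1.18 = 1.143
R_total = 0.68 + 0.148 + 29.5 + 1.143 + 0.19 = 31.66 ft²·°F·h/BTU
Q = A·ΔT/R = 1260 × (67.2 − 1.87) / 31.66 = 2600 BTU/h

2600 BTU/h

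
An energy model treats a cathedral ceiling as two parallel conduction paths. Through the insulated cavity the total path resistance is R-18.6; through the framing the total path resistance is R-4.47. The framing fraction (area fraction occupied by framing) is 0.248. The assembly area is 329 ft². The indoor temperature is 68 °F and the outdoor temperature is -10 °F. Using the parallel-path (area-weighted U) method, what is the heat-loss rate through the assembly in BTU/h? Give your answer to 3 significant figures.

2460 BTU/h

U_eff = 0.752/18.6 + 0.248/4.47 = 0.04043 + 0.05548 = 0.09591
R_eff = 1/U_eff = 10.43 ft²·°F·h/BTU
Q = 329 × (68 − (-10)) / 10.43 = 2461 BTU/h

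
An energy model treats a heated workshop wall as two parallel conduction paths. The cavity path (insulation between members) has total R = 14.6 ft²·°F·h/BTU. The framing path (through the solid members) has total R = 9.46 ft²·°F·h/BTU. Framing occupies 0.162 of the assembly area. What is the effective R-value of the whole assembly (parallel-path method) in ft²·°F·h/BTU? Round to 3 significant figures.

U_eff = 0.838/14.6 + 0.162/9.46 = 0.0574 + 0.01712 = 0.07452
R_eff = 1/U_eff = 13.42 ft²·°F·h/BTU

13.4 ft²·°F·h/BTU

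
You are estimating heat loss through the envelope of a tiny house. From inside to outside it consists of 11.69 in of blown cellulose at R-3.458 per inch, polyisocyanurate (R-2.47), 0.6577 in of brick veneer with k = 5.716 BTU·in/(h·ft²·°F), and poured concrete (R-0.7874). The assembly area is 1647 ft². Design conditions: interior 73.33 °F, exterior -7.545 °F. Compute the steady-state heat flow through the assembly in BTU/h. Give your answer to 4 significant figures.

11.69 × 3.458 = 40.424
0.6577/5.716 = 0.11506
R_total = 40.424 + 2.47 + 0.11506 + 0.7874 = 43.796 ft²·°F·h/BTU
Q = A·ΔT/R = 1647 × (73.33 − (-7.545)) / 43.796 = 3041.4 BTU/h

3041 BTU/h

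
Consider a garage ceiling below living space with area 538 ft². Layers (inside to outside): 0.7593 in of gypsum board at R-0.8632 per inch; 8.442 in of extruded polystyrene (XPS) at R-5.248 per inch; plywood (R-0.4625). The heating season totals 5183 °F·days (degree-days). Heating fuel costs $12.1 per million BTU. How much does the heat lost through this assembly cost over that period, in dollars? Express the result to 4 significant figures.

17.83 dollars

0.7593 × 0.8632 = 0.65543
8.442 × 5.248 = 44.304
R_total = 0.65543 + 44.304 + 0.4625 = 45.422 ft²·°F·h/BTU
E = A × HDD × 24 / R = 538 × 5183 × 24 / 45.422 = 1473400 BTU
Cost = 1473400/10⁶ × 12.1 = $17.828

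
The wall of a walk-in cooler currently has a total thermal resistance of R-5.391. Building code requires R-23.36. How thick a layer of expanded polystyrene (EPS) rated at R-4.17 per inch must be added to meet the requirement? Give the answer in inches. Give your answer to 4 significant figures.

4.309 in

ΔR = 23.36 − 5.391 = 17.969 ft²·°F·h/BTU
L = ΔR / (R/in) = 17.969/4.17 = 4.3091 in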